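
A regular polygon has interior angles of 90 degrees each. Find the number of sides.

Exterior angle = 180 - 90 = 90. n = 360 / 90 = 4.

4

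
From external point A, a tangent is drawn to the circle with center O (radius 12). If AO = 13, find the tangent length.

The tangent, radius, and line from the external point to the center form a right triangle.
The right angle is where the tangent meets the radius.
By the Pythagorean theorem: tangent² + 12² = 13²
tangent² = 169 - 144 = 25
tangent = 5

5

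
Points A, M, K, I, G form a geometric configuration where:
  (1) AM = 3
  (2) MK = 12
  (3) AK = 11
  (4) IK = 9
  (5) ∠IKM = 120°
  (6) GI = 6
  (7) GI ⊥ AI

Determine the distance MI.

Step 1: By the law of cosines on triangle MKI: MI² = 12² + 9² − 2·12·9·cos(120°) = 333, so MI = 3·√37.

Therefore, the length of MI = 3·√37.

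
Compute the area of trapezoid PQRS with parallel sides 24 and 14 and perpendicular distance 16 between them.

Area = (24 + 14) * 16 / 2 = 608 / 2 = 304

304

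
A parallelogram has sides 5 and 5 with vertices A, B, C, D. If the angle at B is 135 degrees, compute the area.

The area of a parallelogram equals the product of two adjacent sides times the sine of the included angle.
This is because the height equals 5 * sin(135°) = 5*sqrt(2)/2.
Area = 5 * 5*sqrt(2)/2 = 25*sqrt(2)/2

25*sqrt(2)/2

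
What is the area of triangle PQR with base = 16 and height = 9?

Area = (1/2) * base * height
Area = (1/2) * 16 * 9
Area = 72

72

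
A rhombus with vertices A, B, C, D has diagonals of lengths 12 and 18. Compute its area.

The diagonals of a rhombus divide it into four right triangles.
Each triangle has legs 12/ 2 = 6 and 18/2 = 9, so each has area (1/2)*6*9 = 27.
Four such triangles give total area = (d1 * d2) / 2 = 108.

108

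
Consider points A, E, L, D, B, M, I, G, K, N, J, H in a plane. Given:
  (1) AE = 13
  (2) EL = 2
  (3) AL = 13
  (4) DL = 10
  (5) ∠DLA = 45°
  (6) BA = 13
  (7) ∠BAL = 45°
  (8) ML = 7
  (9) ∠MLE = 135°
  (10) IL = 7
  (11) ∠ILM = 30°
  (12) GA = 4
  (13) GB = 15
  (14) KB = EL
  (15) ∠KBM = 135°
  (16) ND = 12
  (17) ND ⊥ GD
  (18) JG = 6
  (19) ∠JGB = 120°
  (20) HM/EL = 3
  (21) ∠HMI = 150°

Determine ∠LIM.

Step 1: By the law of cosines on triangle ILM: IM² = 7² + 7² − 2·7·7·cos(30°) = 13.13, so IM ≈ 3.62.
Step 2: By the inverse law of cosines on triangle LIM: cos(∠LIM) = (7² + 3.62² − 7²) / (2·7·3.62) = 13.13/50.73 = 0.2588, so ∠LIM = 75°.

Therefore, the measure of angle ∠LIM = 75°.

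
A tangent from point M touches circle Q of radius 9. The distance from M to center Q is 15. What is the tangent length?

Let T be the point of tangency. Then QT ⊥ MT (radius ⊥ tangent).
In right triangle QTM: QM² = QT² + MT²
15² = 9² + MT²
MT² = 144, MT = 12

12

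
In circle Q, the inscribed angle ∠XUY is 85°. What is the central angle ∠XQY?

By the inscribed angle theorem, the central angle is twice the inscribed angle.
Central angle = 2 × 85° = 170°

170°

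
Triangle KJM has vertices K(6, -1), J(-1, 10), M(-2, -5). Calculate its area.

Using the Shoelace formula for a triangle:
Area = (1/2)|x0(y1 - y2) + x1(y2 - y0) + x2(y0 - y1)|
Area = (1/2)|6(10 - -5) + -1(-5 - -1) + -2(-1 - 10)|
Area = (1/2)|90 + 4 + 22|
Area = (1/2)|116|
Area = (1/2)(116)
Area = 58

58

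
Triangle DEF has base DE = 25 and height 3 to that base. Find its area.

Area = (1/2) * base * height
Area = (1/2) * 25 * 3
Area = 75/2

75/2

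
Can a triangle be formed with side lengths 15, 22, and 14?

For three segments to close into a triangle, no single side can be as long as the other two combined.
The longest side is 22, and 14 + 15 = 29 > 22.
A triangle can be formed.

Yes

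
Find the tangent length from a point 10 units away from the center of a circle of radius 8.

tangent = √(d² - r²) = √(10² - 8²) = √(100 - 64) = √36 = 6

6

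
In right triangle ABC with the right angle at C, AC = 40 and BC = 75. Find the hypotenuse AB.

In a right triangle, the square of the hypotenuse equals the sum of the squares of the two legs.
The legs are 40 and 75, so the hypotenuse = sqrt(1600 + 5625) = sqrt(7225) = 85.

85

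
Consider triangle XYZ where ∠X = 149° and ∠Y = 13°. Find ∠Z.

angle Z = 180 - 149 - 13 = 18 degrees.

18 degrees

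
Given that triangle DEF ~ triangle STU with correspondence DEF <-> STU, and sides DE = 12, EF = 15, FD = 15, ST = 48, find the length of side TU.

k = 48/12 = 4. TU = 4 * 15 = 60.

60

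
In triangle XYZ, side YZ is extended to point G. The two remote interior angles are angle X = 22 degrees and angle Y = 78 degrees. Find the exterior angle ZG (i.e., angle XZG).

The interior angle at Z is 180 - 22 - 78 = 80 degrees.
The exterior angle and interior angle at Z are supplementary:
Exterior angle = 180 - 80 = 100 degrees.

100 degrees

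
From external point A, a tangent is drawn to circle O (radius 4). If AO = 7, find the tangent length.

The tangent, radius, and line from the external point to the center form a right triangle.
The right angle is where the tangent meets the radius.
By the Pythagorean theorem: tangent² + 4² = 7²
tangent² = 49 - 16 = 33
tangent = sqrt(33)

sqrt(33)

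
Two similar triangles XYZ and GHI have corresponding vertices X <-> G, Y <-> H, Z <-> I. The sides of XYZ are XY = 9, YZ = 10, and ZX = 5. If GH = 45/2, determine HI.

Similar triangles have proportional sides. Setting up the proportion:
GH / XY = HI / YZ
45/2 / 9 = HI / 10
HI = 10 * 45/2 / 9 = 25.

25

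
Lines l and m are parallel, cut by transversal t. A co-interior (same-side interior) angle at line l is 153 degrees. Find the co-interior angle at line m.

Co-interior (same-side interior) angles are between the parallel lines on the same side of the transversal.
Unlike corresponding or alternate interior angles, they are supplementary rather than equal.
So the angle = 180 - 153 = 27 degrees.

27 degrees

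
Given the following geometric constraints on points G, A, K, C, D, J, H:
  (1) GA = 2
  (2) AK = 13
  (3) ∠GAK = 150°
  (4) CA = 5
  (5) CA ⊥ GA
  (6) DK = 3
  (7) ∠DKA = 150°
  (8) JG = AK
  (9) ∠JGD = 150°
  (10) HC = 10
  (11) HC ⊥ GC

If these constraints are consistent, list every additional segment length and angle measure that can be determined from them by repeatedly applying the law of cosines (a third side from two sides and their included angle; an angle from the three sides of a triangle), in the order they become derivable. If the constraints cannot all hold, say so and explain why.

The constraints are consistent. Derivable facts, in order:
After 1 step:
- AD ≈ 15.67
- GC = √29
- GK ≈ 14.77
After 2 steps:
- GH = √129
- ∠ACG = 21.8°
- ∠ADK = 24.51°
- ∠AGC = 68.2°
- ∠AGK = 26.12°
- ∠AKG = 3.88°
- ∠DAK = 5.49°
After 3 steps:
- ∠CGH = 61.7°
- ∠CHG = 28.3°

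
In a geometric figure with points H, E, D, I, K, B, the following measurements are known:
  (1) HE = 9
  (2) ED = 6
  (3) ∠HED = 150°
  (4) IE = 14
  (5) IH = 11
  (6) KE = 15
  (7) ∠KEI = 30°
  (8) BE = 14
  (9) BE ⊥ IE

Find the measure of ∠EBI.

Step 1: By the law of cosines on triangle BEI: BI² = 14² + 14² − 2·14·14·cos(90°) = 392, so BI = 14·√2.
Step 2: By the inverse law of cosines on triangle EBI: cos(∠EBI) = (14² + (14·√2)² − 14²) / (2·14·14·√2) = 392/554.37 = 0.7071, so ∠EBI = 45°.

Therefore, the measure of angle ∠EBI = 45°.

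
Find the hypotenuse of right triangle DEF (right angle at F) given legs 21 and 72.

In a right triangle, the square of the hypotenuse equals the sum of the squares of the two legs.
The legs are 21 and 72, so the hypotenuse = sqrt(441 + 5184) = sqrt(5625) = 75.

75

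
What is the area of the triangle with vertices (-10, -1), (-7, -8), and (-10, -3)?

Shoelace: Area = (1/2)|-10(-8--3) + -7(-3--1) + -10(-1--8)| = (1/2)(6) = 3

3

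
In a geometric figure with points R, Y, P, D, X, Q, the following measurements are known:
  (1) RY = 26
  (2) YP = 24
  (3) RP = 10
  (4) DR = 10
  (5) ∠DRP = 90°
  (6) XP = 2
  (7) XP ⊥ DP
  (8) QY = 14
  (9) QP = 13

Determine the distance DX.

Step 1: By the law of cosines on triangle DRP: DP² = 10² + 10² − 2·10·10·cos(90°) = 200, so DP = 10·√2.
Step 2: By the law of cosines on triangle DPX: DX² = (10·√2)² + 2² − 2·10·√2·2·cos(90°) = 204, so DX = 2·√51.

Therefore, the length of DX = 2·√51.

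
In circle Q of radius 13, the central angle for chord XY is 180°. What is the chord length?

Chord length = 2r sin(θ/2)
= 2 × 13 × sin(180°/2)
= 2 × 13 × sin(90°)
= 26

26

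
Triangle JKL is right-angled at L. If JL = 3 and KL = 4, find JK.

By the Pythagorean theorem: JK^2 = JL^2 + KL^2
JK^2 = 3^2 + 4^2 = 9 + 16 = 25
JK = sqrt(25) = 5

5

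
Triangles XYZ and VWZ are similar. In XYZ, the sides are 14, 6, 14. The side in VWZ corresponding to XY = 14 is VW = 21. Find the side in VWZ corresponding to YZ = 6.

Since the triangles are similar, the ratio of corresponding sides is constant.
Scale factor k = VW / XY = 21 / 14 = 3/2
WZ = k * YZ = 3/2 * 6 = 9

9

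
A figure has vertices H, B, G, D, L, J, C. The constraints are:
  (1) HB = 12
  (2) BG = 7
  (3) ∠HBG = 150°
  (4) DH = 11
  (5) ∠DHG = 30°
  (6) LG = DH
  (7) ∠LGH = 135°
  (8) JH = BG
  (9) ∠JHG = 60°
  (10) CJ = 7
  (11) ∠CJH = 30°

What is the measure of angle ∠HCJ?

From the given relations: JH = BG = 7.
Step 1: By the law of cosines on triangle CJH: CH² = 7² + 7² − 2·7·7·cos(30°) = 13.13, so CH ≈ 3.62.
Step 2: By the inverse law of cosines on triangle HCJ: cos(∠HCJ) = (3.62² + 7² − 7²) / (2·3.62·7) = 13.13/50.73 = 0.2588, so ∠HCJ = 75°.

Therefore, the measure of angle ∠HCJ = 75°.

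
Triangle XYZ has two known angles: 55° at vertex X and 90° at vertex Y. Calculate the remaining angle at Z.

By the triangle angle sum property, the three interior angles of any triangle add up to 180°.
We know angle X = 55° and angle Y = 90°, so their sum is 145°.
Therefore angle Z = 180° - 145° = 35°.

35 degrees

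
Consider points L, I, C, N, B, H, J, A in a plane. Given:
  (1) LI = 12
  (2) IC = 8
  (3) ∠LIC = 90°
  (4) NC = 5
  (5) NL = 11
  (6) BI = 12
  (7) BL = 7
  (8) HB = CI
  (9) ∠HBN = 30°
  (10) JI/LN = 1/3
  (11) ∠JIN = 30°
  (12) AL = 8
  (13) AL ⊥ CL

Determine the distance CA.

Step 1: By the law of cosines on triangle LIC: LC² = 12² + 8² − 2·12·8·cos(90°) = 208, so LC = 4·√13.
Step 2: By the law of cosines on triangle CLA: CA² = (4·√13)² + 8² − 2·4·√13·8·cos(90°) = 272, so CA = 4·√17.

Therefore, the length of CA = 4·√17.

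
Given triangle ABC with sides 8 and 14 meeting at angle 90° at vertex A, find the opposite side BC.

Since angle A = 90°, this is a right triangle and the law of cosines reduces to the Pythagorean theorem.
BC^2 = 8^2 + 14^2 = 260
BC = 2*sqrt(65)

2*sqrt(65)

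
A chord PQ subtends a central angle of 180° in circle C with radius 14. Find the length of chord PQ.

Chord length = 2r sin(θ/2)
= 2 × 14 × sin(180°/2)
= 2 × 14 × sin(90°)
= 28

28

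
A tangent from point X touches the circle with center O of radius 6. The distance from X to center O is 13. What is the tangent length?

Let T be the point of tangency. Then OT ⊥ XT (radius ⊥ tangent).
In right triangle OTX: OX² = OT² + XT²
13² = 6² + XT²
XT² = 133, XT = sqrt(133)

sqrt(133)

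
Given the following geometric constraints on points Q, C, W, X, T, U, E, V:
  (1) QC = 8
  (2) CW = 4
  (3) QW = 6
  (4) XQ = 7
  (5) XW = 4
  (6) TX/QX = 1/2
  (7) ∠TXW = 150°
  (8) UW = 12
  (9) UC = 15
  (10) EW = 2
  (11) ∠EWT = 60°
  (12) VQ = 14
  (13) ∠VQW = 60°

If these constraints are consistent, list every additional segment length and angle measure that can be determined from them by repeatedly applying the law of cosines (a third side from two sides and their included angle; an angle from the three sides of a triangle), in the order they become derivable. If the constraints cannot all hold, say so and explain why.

The constraints are consistent. Derivable facts, in order:
After 1 step:
- WT ≈ 7.25
- WV = 2·√37
- ∠CQW = 28.96°
- ∠CUW = 11.32°
- ∠CWQ = 104.48°
- ∠CWU = 132.62°
- ∠QCW = 46.57°
- ∠QWX = 86.42°
- ∠QXW = 58.81°
- ∠UCW = 36.07°
- ∠WQX = 34.77°
After 2 steps:
- TE ≈ 6.48
- ∠QVW = 25.28°
- ∠QWV = 94.72°
- ∠TWX = 13.98°
- ∠WTX = 16.02°
After 3 steps:
- ∠ETW = 15.5°
- ∠TEW = 104.5°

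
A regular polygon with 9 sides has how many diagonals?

The number of diagonals in an n-gon is n(n - 3)/2.
For n = 9: 9(9 - 3)/2 = 9 × 6 / 2 = 27.

27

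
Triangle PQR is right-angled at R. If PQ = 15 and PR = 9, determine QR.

QR = sqrt(15^2 - 9^2) = sqrt(144) = 12

12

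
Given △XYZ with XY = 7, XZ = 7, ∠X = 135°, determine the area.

Area = (1/2)(7)(7) sin(135°) = (1/2)(7)(7)(sqrt(2)/2) = 49*sqrt(2)/4

49*sqrt(2)/4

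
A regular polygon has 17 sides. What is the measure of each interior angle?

Each interior angle of a regular n-gon is (n - 2) * 180 / n.
For n = 17: (17 - 2) * 180 / 17 = 2700/17 = 2700/17 degrees.

2700/17 degrees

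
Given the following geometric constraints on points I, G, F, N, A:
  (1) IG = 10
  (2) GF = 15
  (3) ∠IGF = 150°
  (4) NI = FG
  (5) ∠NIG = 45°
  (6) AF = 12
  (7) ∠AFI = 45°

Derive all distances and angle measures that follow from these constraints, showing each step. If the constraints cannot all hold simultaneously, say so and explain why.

The constraints are consistent.

From the given relations:
  NI = FG = 15

Step 1: From IG = 10, GF = 15, and ∠IGF = 150°, by the law of cosines:
  IF² = IG² + GF² - 2·IG·GF·cos(150°) = 100 + 225 + 259.8 = 584.8
  IF ≈ 24.18

Step 2: From GI = 10, IN = 15, and ∠GIN = 45°, by the law of cosines:
  GN² = GI² + IN² - 2·GI·IN·cos(45°) = 100 + 225 - 212.1 = 112.9
  GN ≈ 10.62

Step 3: From IF = 24.18, FA = 12, and ∠IFA = 45°, by the law of cosines:
  IA² = IF² + FA² - 2·IF·FA·cos(45°) = 584.8 + 144 - 410.4 = 318.4
  IA ≈ 17.84

Step 4: From IF = 24.18, IG = 10, FG = 15, by the inverse law of cosines:
  cos(∠FIG) = (IF² + IG² - FG²) / (2·IF·IG)
  ∠FIG = 18.07°

Step 5: From GI = 10, GN = 10.62, IN = 15, by the inverse law of cosines:
  cos(∠IGN) = (GI² + GN² - IN²) / (2·GI·GN)
  ∠IGN = 93.27°

Step 6: From FG = 15, FI = 24.18, GI = 10, by the inverse law of cosines:
  cos(∠GFI) = (FG² + FI² - GI²) / (2·FG·FI)
  ∠GFI = 11.93°

Step 7: From NG = 10.62, NI = 15, GI = 10, by the inverse law of cosines:
  cos(∠GNI) = (NG² + NI² - GI²) / (2·NG·NI)
  ∠GNI = 41.73°

Step 8: From IA = 17.84, IF = 24.18, AF = 12, by the inverse law of cosines:
  cos(∠AIF) = (IA² + IF² - AF²) / (2·IA·IF)
  ∠AIF = 28.39°

Step 9: From AF = 12, AI = 17.84, FI = 24.18, by the inverse law of cosines:
  cos(∠FAI) = (AF² + AI² - FI²) / (2·AF·AI)
  ∠FAI = 106.61°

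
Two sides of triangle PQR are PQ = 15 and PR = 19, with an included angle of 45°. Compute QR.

Law of cosines: QR^2 = 15^2 + 19^2 - 2(15)(19)cos(45°) = 586 - 285*sqrt(2), so QR = sqrt(586 - 285*sqrt(2)).

sqrt(586 - 285*sqrt(2))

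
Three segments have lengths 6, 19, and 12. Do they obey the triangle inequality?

Check the triangle inequality: 6 + 12 = 18 ≤ 19.
Since the sum of two sides does not exceed the third, no triangle can be formed.

No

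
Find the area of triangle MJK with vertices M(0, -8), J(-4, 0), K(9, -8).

Using the Shoelace formula for a triangle:
Area = (1/2)|x0(y1 - y2) + x1(y2 - y0) + x2(y0 - y1)|
Area = (1/2)|0(0 - -8) + -4(-8 - -8) + 9(-8 - 0)|
Area = (1/2)|0 + 0 + -72|
Area = (1/2)|-72|
Area = (1/2)(72)
Area = 36

36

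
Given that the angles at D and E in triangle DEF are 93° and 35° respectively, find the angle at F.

Let angle F = x. Then 93 + 35 + x = 180.
x = 180 - 128 = 52 degrees.

52 degrees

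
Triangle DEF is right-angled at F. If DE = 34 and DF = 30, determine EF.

Rearranging the Pythagorean theorem to solve for the unknown leg:
leg^2 = hypotenuse^2 - known_leg^2 = 1156 - 900 = 256
leg = sqrt(256) = 16.

16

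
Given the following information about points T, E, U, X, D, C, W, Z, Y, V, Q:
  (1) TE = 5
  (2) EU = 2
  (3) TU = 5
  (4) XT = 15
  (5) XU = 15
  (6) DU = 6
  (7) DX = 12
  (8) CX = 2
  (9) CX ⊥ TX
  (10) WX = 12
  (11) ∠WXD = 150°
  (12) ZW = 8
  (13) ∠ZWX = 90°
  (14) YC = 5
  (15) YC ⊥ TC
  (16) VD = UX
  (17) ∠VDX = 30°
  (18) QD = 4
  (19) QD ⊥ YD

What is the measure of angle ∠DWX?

Step 1: By the law of cosines on triangle WXD: WD² = 12² + 12² − 2·12·12·cos(150°) = 537.42, so WD ≈ 23.18.
Step 2: By the inverse law of cosines on triangle DWX: cos(∠DWX) = (23.18² + 12² − 12²) / (2·23.18·12) = 537.42/556.37 = 0.9659, so ∠DWX = 15°.

Therefore, the measure of angle ∠DWX = 15°.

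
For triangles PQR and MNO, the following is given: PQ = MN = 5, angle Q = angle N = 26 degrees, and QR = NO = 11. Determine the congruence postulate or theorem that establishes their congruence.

The given information provides:
PQ = MN = 5, angle Q = angle N = 26 degrees, and QR = NO = 11
This matches the SAS congruence theorem.
Two pairs of corresponding sides and the included angle are equal (Side-Angle-Side).

SAS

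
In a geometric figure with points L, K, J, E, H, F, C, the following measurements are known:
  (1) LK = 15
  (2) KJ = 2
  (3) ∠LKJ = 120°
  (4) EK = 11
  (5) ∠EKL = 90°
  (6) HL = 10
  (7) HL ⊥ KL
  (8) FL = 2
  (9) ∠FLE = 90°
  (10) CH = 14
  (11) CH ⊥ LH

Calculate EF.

Step 1: By the law of cosines on triangle LKE: LE² = 15² + 11² − 2·15·11·cos(90°) = 346, so LE ≈ 18.6.
Step 2: By the law of cosines on triangle ELF: EF² = 18.6² + 2² − 2·18.6·2·cos(90°) = 350, so EF = 5·√14.

Therefore, the length of EF = 5·√14.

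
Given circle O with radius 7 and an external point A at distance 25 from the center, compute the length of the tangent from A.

Let T be the point of tangency. Then OT ⊥ AT (radius ⊥ tangent).
In right triangle OTA: OA² = OT² + AT²
25² = 7² + AT²
AT² = 576, AT = 24

24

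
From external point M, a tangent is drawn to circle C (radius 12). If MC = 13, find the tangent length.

Let T be the point of tangency. Then CT ⊥ MT (radius ⊥ tangent).
In right triangle CTM: CM² = CT² + MT²
13² = 12² + MT²
MT² = 25, MT = 5

5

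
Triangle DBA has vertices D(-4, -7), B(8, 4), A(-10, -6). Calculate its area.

The Shoelace formula computes the area from vertex coordinates by summing cross products.
For vertices (-4,-7), (8,4), (-10,-6):
Signed sum = -4*4 - 8*-7 + 8*-6 - -10*4 + -10*-7 - -4*-6
= 40 + -8 + 46 = 78
Area = (1/2)|78| = 39.

39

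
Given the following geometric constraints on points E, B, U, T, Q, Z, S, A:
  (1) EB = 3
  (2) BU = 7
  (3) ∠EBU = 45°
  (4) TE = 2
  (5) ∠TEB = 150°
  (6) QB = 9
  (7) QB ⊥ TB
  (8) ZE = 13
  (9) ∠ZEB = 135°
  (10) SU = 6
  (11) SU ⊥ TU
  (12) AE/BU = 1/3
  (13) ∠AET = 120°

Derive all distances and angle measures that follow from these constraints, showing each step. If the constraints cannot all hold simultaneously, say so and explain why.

The constraints are consistent.

From the given relations:
  AE = 1/3·BU = 1/3·7 ≈ 2.33

Step 1: From EB = 3, BU = 7, and ∠EBU = 45°, by the law of cosines:
  EU² = EB² + BU² - 2·EB·BU·cos(45°) = 9 + 49 - 29.7 = 28.3
  EU ≈ 5.32

Step 2: From BE = 3, ET = 2, and ∠BET = 150°, by the law of cosines:
  BT² = BE² + ET² - 2·BE·ET·cos(150°) = 9 + 4 + 10.39 = 23.39
  BT ≈ 4.84

Step 3: From BE = 3, EZ = 13, and ∠BEZ = 135°, by the law of cosines:
  BZ² = BE² + EZ² - 2·BE·EZ·cos(135°) = 9 + 169 + 55.15 = 233.2
  BZ ≈ 15.27

Step 4: From TE = 2, EA = 2.33, and ∠TEA = 120°, by the law of cosines:
  TA² = TE² + EA² - 2·TE·EA·cos(120°) = 4 + 5.444 + 4.667 = 14.11
  TA ≈ 3.76

Step 5: From TB = 4.84, BQ = 9, and ∠TBQ = 90°, by the law of cosines:
  TQ² = TB² + BQ² - 2·TB·BQ·cos(90°) = 23.39 + 81 - 0 = 104.4
  TQ ≈ 10.22

Step 6: From EB = 3, EU = 5.32, BU = 7, by the inverse law of cosines:
  cos(∠BEU) = (EB² + EU² - BU²) / (2·EB·EU)
  ∠BEU = 111.5°

Step 7: From BE = 3, BT = 4.84, ET = 2, by the inverse law of cosines:
  cos(∠EBT) = (BE² + BT² - ET²) / (2·BE·BT)
  ∠EBT = 11.93°

Step 8: From BE = 3, BZ = 15.27, EZ = 13, by the inverse law of cosines:
  cos(∠EBZ) = (BE² + BZ² - EZ²) / (2·BE·BZ)
  ∠EBZ = 37.01°

Step 9: From UB = 7, UE = 5.32, BE = 3, by the inverse law of cosines:
  cos(∠BUE) = (UB² + UE² - BE²) / (2·UB·UE)
  ∠BUE = 23.5°

Step 10: From TA = 3.76, TE = 2, AE = 2.33, by the inverse law of cosines:
  cos(∠ATE) = (TA² + TE² - AE²) / (2·TA·TE)
  ∠ATE = 32.54°

Step 11: From TB = 4.84, TE = 2, BE = 3, by the inverse law of cosines:
  cos(∠BTE) = (TB² + TE² - BE²) / (2·TB·TE)
  ∠BTE = 18.07°

Step 12: From ZB = 15.27, ZE = 13, BE = 3, by the inverse law of cosines:
  cos(∠BZE) = (ZB² + ZE² - BE²) / (2·ZB·ZE)
  ∠BZE = 7.99°

Step 13: From AE = 2.33, AT = 3.76, ET = 2, by the inverse law of cosines:
  cos(∠EAT) = (AE² + AT² - ET²) / (2·AE·AT)
  ∠EAT = 27.46°

Step 14: From TB = 4.84, TQ = 10.22, BQ = 9, by the inverse law of cosines:
  cos(∠BTQ) = (TB² + TQ² - BQ²) / (2·TB·TQ)
  ∠BTQ = 61.75°

Step 15: From QB = 9, QT = 10.22, BT = 4.84, by the inverse law of cosines:
  cos(∠BQT) = (QB² + QT² - BT²) / (2·QB·QT)
  ∠BQT = 28.25°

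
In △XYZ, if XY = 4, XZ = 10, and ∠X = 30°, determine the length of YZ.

By the law of cosines: YZ^2 = XY^2 + XZ^2 - 2*XY*XZ*cos(X)
YZ^2 = 4^2 + 10^2 - 2*4*10*cos(30°)
YZ^2 = 16 + 100 - 80*(sqrt(3)/2)
YZ^2 = 116 - 40*sqrt(3)
YZ = 2*sqrt(29 - 10*sqrt(3))

2*sqrt(29 - 10*sqrt(3))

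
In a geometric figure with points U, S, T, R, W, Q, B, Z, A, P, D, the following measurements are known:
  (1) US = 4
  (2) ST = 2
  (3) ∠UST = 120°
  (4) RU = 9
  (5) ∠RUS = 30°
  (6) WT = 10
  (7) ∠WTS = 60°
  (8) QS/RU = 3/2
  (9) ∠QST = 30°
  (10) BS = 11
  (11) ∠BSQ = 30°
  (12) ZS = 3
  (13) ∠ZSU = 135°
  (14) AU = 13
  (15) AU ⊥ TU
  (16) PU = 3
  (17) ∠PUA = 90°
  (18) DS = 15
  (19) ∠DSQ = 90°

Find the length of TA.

Step 1: By the law of cosines on triangle UST: UT² = 4² + 2² − 2·4·2·cos(120°) = 28, so UT = 2·√7.
Step 2: By the law of cosines on triangle TUA: TA² = (2·√7)² + 13² − 2·2·√7·13·cos(90°) = 197, so TA = √197.

Therefore, the length of TA = √197.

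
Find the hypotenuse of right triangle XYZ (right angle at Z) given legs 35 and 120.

XY = sqrt(35^2 + 120^2) = sqrt(15625) = 125

125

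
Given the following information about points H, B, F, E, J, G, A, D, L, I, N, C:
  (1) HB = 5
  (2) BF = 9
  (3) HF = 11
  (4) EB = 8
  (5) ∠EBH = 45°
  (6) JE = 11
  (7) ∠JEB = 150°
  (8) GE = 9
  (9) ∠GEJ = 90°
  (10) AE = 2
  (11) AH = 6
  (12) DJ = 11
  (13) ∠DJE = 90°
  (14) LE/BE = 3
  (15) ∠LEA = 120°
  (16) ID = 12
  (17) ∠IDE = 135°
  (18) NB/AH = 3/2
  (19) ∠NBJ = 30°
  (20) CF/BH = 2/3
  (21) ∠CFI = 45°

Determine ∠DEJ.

Step 1: By the law of cosines on triangle EJD: ED² = 11² + 11² − 2·11·11·cos(90°) = 242, so ED = 11·√2.
Step 2: By the inverse law of cosines on triangle DEJ: cos(∠DEJ) = ((11·√2)² + 11² − 11²) / (2·11·√2·11) = 242/342.24 = 0.7071, so ∠DEJ = 45°.

Therefore, the measure of angle ∠DEJ = 45°.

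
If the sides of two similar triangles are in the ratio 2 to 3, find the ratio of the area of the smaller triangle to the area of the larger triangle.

Area ratio = (side ratio)^2 = (2/3)^2 = 4:9.

4:9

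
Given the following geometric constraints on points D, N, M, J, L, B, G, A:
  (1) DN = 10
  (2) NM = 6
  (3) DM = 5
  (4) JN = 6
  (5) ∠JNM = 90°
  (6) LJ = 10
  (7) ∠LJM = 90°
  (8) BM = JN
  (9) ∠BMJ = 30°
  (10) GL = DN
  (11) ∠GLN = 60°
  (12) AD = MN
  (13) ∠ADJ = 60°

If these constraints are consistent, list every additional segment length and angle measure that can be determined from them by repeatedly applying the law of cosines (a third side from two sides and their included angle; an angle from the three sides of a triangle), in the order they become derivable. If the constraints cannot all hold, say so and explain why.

The constraints are consistent. Derivable facts, in order:
After 1 step:
- MJ = 6·√2
- ∠DMN = 130.54°
- ∠DNM = 22.33°
- ∠MDN = 27.13°
After 2 steps:
- JB ≈ 4.45
- ML = 2·√43
- ∠JMN = 45°
- ∠MJN = 45°
After 3 steps:
- ∠BJM = 42.37°
- ∠JBM = 107.63°
- ∠JLM = 40.32°
- ∠JML = 49.68°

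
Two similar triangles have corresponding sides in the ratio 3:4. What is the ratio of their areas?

Area scales with the square of linear dimensions. If every length is multiplied by 3/4, then the area is multiplied by (3/4)^2 = 9/16.
The area ratio is 9:16.

9:16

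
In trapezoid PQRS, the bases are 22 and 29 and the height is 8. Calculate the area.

Area of a trapezoid = (base1 + base2) * height / 2
Area = (22 + 29) * 8 / 2
Area = 51 * 8 / 2
Area = 408 / 2
Area = 204

204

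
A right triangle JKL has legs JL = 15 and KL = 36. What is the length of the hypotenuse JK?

By the Pythagorean theorem: JK^2 = JL^2 + KL^2
JK^2 = 15^2 + 36^2 = 225 + 1296 = 1521
JK = sqrt(1521) = 39

39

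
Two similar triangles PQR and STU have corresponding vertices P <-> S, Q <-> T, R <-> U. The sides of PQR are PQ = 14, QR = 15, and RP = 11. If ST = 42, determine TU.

Since the triangles are similar, the ratio of corresponding sides is constant.
Scale factor k = ST / PQ = 42 / 14 = 3
TU = k * QR = 3 * 15 = 45

45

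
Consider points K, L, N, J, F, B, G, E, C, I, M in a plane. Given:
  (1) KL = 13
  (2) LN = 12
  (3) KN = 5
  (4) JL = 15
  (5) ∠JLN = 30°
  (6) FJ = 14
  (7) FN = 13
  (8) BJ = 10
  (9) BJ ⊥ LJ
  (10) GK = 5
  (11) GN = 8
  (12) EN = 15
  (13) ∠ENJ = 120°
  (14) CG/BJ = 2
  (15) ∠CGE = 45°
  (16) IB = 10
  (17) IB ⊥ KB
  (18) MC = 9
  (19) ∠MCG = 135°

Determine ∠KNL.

Step 1: By the inverse law of cosines on triangle KNL: cos(∠KNL) = (5² + 12² − 13²) / (2·5·12) = 0/120 = 0, so ∠KNL = 90°.

Therefore, the measure of angle ∠KNL = 90°.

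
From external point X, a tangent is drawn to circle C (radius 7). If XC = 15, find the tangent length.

Let T be the point of tangency. Then CT ⊥ XT (radius ⊥ tangent).
In right triangle CTX: CX² = CT² + XT²
15² = 7² + XT²
XT² = 176, XT = 4*sqrt(11)

4*sqrt(11)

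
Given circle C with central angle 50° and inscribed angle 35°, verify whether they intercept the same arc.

By the inscribed angle theorem, the inscribed angle for a central angle of 50° should be 50° / 2 = 25°.
The given inscribed angle is 35°, which does not equal 25°.
Therefore, no, they do not correspond to the same arc.

No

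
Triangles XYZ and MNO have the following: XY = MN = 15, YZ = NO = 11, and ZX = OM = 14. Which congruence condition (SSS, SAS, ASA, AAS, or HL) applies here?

The given information provides:
XY = MN = 15, YZ = NO = 11, and ZX = OM = 14
This matches the SSS congruence theorem.
All three pairs of corresponding sides are equal (Side-Side-Side).

SSS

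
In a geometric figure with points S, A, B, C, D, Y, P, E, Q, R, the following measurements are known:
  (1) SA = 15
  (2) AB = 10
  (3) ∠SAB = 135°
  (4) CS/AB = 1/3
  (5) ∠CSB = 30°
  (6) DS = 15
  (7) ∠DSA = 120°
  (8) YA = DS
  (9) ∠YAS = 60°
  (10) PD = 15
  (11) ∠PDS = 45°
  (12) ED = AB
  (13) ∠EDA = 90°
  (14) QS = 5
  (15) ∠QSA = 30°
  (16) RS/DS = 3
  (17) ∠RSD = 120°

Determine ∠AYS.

From the given relations: YA = DS = 15.
Step 1: By the law of cosines on triangle YAS: YS² = 15² + 15² − 2·15·15·cos(60°) = 225, so YS = 15.
Step 2: By the inverse law of cosines on triangle AYS: cos(∠AYS) = (15² + 15² − 15²) / (2·15·15) = 225/450 = 0.5, so ∠AYS = 60°.

Therefore, the measure of angle ∠AYS = 60°.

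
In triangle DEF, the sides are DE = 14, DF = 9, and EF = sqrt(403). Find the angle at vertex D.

When all three sides of a triangle are known, the law of cosines can be rearranged to find any angle.
cos(C) = (a² + b² - c²) / (2ab) gives cos(D) = -1/2.
Taking the inverse cosine: D = 120°.

120°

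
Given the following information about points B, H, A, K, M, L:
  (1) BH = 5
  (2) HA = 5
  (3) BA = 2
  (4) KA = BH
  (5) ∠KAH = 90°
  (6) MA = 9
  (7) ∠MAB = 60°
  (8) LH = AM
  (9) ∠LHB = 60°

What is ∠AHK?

From the given relations: KA = BH = 5.
Step 1: By the law of cosines on triangle HAK: HK² = 5² + 5² − 2·5·5·cos(90°) = 50, so HK = 5·√2.
Step 2: By the inverse law of cosines on triangle AHK: cos(∠AHK) = (5² + (5·√2)² − 5²) / (2·5·5·√2) = 50/70.71 = 0.7071, so ∠AHK = 45°.

Therefore, the measure of angle ∠AHK = 45°.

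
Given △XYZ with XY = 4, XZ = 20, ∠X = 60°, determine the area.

Area = (1/2) * XY * XZ * sin(X)
Area = (1/2) * 4 * 20 * sin(60°)
Area = (1/2) * 4 * 20 * sqrt(3)/2
Area = 20*sqrt(3)

20*sqrt(3)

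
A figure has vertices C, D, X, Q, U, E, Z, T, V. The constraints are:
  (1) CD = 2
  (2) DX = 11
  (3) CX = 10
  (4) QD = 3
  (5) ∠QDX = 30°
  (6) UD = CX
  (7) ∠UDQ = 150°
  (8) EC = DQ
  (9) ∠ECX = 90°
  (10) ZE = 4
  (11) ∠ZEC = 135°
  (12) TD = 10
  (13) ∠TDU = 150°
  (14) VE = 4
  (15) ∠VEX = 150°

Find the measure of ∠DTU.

From the given relations: UD = CX = 10.
Step 1: By the law of cosines on triangle TDU: TU² = 10² + 10² − 2·10·10·cos(150°) = 373.21, so TU ≈ 19.32.
Step 2: By the inverse law of cosines on triangle DTU: cos(∠DTU) = (10² + 19.32² − 10²) / (2·10·19.32) = 373.21/386.37 = 0.9659, so ∠DTU = 15°.

Therefore, the measure of angle ∠DTU = 15°.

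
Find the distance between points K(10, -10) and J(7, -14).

The horizontal distance is |7 - 10| = 3 and the vertical distance is |-14 - -10| = 4.
By the Pythagorean theorem, d = sqrt(3^2 + 4^2) = sqrt(25) = 5.

5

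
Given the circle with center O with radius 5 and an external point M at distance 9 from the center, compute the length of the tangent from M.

tangent = √(d² - r²) = √(9² - 5²) = √(81 - 25) = √56 = 2*sqrt(14)

2*sqrt(14)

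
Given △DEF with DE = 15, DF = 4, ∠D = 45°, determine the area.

Area = (1/2)(15)(4) sin(45°) = (1/2)(15)(4)(sqrt(2)/2) = 15*sqrt(2)

15*sqrt(2)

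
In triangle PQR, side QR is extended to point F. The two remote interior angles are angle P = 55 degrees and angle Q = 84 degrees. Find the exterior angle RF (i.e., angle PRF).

By the exterior angle theorem, an exterior angle of a triangle equals the sum of the two remote interior angles.
Exterior angle = angle P + angle Q
Exterior angle = 55 + 84 = 139 degrees

139 degrees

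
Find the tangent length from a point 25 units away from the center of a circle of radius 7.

The tangent, radius, and line from the external point to the center form a right triangle.
The right angle is where the tangent meets the radius.
By the Pythagorean theorem: tangent² + 7² = 25²
tangent² = 625 - 49 = 576
tangent = 24

24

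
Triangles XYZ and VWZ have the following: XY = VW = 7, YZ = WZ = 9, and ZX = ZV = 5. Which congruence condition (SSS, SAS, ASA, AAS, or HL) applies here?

The given information matches SSS: All three pairs of corresponding sides are equal (Side-Side-Side).

SSS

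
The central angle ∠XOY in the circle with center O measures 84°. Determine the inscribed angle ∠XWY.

An inscribed angle intercepts an arc from a point on the circle, while the central angle intercepts the same arc from the center.
The inscribed angle is always half the central angle: 84° / 2 = 42°.

42°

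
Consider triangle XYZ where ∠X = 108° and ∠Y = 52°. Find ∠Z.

The interior angles sum to 180°: angle Z = 180 - 108 - 52 = 20°.
The triangle is obtuse (angles 108°, 52°, 20°).

20 degrees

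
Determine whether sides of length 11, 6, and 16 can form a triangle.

Yes.
The triangle inequality requires that the sum of any two sides exceeds the third.
Here 6 + 11 = 17 > 16, so the condition is met.

Yes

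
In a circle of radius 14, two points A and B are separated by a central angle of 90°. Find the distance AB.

Drop a perpendicular from the center to the chord, bisecting both the chord and the central angle.
Each half-chord = r sin(θ/2) = 14 sin(45°).
The full chord = 2 × 14 × sin(45°) = 14*sqrt(2).

14*sqrt(2)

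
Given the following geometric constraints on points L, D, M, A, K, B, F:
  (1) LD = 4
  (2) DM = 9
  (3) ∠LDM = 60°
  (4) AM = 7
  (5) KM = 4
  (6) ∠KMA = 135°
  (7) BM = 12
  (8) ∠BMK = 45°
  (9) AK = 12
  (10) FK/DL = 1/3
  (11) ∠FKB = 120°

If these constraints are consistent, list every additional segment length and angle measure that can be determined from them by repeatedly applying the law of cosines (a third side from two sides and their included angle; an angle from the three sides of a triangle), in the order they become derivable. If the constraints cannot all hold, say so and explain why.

These constraints are not satisfiable: by the triangle inequality in triangle MAK, (4) AM = 7 and (5) KM = 4 force AK ≤ 7 + 4 = 11, but (9) says AK = 12. No planar figure meets all of them, so nothing further can be derived.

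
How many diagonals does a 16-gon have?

The number of diagonals in an n-gon is n(n - 3)/2.
For n = 16: 16(16 - 3)/2 = 16 × 13 / 2 = 104.

104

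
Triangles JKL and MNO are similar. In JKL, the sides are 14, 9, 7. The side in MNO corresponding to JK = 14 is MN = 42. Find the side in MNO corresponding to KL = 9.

Similar triangles have proportional sides. Setting up the proportion:
MN / JK = NO / KL
42 / 14 = NO / 9
NO = 9 * 42 / 14 = 27.

27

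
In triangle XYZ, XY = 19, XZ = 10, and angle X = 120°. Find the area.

Area = (1/2)(19)(10) sin(120°) = (1/2)(19)(10)(sqrt(3)/2) = 95*sqrt(3)/2

95*sqrt(3)/2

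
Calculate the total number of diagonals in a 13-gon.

The number of diagonals in an n-gon is n(n - 3)/2.
For n = 13: 13(13 - 3)/2 = 13 × 10 / 2 = 65.

65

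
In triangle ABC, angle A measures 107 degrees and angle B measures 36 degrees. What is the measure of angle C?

Let angle C = x. Then 107 + 36 + x = 180.
x = 180 - 143 = 37 degrees.

37 degrees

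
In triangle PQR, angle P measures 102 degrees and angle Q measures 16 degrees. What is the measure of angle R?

Let angle R = x. Then 102 + 16 + x = 180.
x = 180 - 118 = 62 degrees.

62 degrees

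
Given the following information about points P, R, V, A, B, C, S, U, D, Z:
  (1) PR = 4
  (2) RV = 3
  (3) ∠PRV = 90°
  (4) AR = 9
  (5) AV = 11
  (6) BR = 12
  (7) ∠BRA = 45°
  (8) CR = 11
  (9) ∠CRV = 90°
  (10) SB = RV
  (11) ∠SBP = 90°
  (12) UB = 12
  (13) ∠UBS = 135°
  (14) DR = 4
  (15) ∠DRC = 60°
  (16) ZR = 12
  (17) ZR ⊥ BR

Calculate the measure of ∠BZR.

Step 1: By the law of cosines on triangle ZRB: ZB² = 12² + 12² − 2·12·12·cos(90°) = 288, so ZB = 12·√2.
Step 2: By the inverse law of cosines on triangle BZR: cos(∠BZR) = ((12·√2)² + 12² − 12²) / (2·12·√2·12) = 288/407.29 = 0.7071, so ∠BZR = 45°.

Therefore, the measure of angle ∠BZR = 45°.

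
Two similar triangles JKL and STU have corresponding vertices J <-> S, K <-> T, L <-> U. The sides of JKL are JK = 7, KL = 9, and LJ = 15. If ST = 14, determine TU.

Since the triangles are similar, the ratio of corresponding sides is constant.
Scale factor k = ST / JK = 14 / 7 = 2
TU = k * KL = 2 * 9 = 18

18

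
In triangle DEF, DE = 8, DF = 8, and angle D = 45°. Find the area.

When two sides and the included angle are known, the area formula is (1/2)ab sin(C).
The height from one side to the opposite vertex is 8 sin(45°) = 4*sqrt(2).
Area = (1/2) * 8 * 4*sqrt(2) = 16*sqrt(2).

16*sqrt(2)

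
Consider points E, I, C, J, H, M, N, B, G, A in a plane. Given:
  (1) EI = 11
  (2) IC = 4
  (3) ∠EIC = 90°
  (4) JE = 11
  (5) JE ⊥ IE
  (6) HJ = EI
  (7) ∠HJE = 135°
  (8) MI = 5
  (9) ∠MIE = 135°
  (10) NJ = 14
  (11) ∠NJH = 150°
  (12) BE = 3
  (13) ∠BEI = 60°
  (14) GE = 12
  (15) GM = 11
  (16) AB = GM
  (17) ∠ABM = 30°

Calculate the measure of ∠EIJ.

Step 1: By the law of cosines on triangle IEJ: IJ² = 11² + 11² − 2·11·11·cos(90°) = 242, so IJ = 11·√2.
Step 2: By the inverse law of cosines on triangle EIJ: cos(∠EIJ) = (11² + (11·√2)² − 11²) / (2·11·11·√2) = 242/342.24 = 0.7071, so ∠EIJ = 45°.

Therefore, the measure of angle ∠EIJ = 45°.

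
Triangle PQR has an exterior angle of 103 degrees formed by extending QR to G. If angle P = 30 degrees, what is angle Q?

The exterior angle theorem states that an exterior angle equals the sum of the two non-adjacent interior angles.
So 103 = 30 + angle Q, which gives angle Q = 103 - 30 = 73 degrees.

73 degrees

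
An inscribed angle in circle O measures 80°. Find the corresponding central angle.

By the inscribed angle theorem, the central angle is twice the inscribed angle.
Central angle = 2 × 80° = 160°

160°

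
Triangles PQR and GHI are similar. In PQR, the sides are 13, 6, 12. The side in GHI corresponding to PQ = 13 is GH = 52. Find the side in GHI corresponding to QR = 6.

k = 52/13 = 4. HI = 4 * 6 = 24.

24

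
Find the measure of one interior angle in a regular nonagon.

Each interior angle of a regular n-gon is (n - 2) * 180 / n.
For n = 9: (9 - 2) * 180 / 9 = 1260/9 = 140 degrees.

140 degrees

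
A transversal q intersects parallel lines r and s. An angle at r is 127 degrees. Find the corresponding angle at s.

When a transversal crosses parallel lines, angles in the same position at each intersection are called corresponding angles.
These are always equal, so the answer is 127 degrees.

127 degrees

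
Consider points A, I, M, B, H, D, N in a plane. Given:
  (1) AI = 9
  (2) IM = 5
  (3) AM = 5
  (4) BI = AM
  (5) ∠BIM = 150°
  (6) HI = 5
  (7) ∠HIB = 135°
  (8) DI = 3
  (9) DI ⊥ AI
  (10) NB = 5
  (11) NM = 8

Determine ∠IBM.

From the given relations: BI = AM = 5.
Step 1: By the law of cosines on triangle BIM: BM² = 5² + 5² − 2·5·5·cos(150°) = 93.3, so BM ≈ 9.66.
Step 2: By the inverse law of cosines on triangle IBM: cos(∠IBM) = (5² + 9.66² − 5²) / (2·5·9.66) = 93.3/96.59 = 0.9659, so ∠IBM = 15°.

Therefore, the measure of angle ∠IBM = 15°.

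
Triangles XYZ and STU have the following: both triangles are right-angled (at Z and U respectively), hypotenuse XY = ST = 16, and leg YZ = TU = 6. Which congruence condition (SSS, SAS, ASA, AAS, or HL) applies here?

The given information provides:
both triangles are right-angled (at Z and U respectively), hypotenuse XY = ST = 16, and leg YZ = TU = 6
This matches the HL congruence theorem.
The hypotenuse and one leg of two right triangles are equal (Hypotenuse-Leg).

HL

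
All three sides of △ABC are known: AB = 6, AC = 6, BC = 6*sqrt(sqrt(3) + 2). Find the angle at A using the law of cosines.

When all three sides of a triangle are known, the law of cosines can be rearranged to find any angle.
cos(C) = (a² + b² - c²) / (2ab) gives cos(A) = -sqrt(3)/2.
Taking the inverse cosine: A = 150°.

150°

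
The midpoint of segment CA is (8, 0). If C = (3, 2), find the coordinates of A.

Using the midpoint formula: M = ((x1 + x2)/2, (y1 + y2)/2)
We know M = (8, 0) and C = (3, 2)
For x: 8 = (3 + x2)/2, so x2 = 2*8 - 3 = 13
For y: 0 = (2 + y2)/2, so y2 = 2*0 - 2 = -2
A = (13, -2)

(13, -2)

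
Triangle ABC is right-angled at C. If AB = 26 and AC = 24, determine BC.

BC = sqrt(26^2 - 24^2) = sqrt(100) = 10

10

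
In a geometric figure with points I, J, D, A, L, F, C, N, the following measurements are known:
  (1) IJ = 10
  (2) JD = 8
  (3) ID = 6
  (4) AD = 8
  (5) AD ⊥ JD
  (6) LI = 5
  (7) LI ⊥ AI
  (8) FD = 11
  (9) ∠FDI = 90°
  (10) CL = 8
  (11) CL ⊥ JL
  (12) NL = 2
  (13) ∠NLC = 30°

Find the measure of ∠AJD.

Step 1: By the law of cosines on triangle JDA: JA² = 8² + 8² − 2·8·8·cos(90°) = 128, so JA = 8·√2.
Step 2: By the inverse law of cosines on triangle AJD: cos(∠AJD) = ((8·√2)² + 8² − 8²) / (2·8·√2·8) = 128/181.02 = 0.7071, so ∠AJD = 45°.

Therefore, the measure of angle ∠AJD = 45°.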